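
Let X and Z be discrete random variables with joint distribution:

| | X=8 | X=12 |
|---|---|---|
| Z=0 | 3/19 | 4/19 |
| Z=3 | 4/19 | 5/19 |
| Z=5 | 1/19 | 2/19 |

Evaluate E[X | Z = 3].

P(Z = 3) = 9/19.
Σ X·P over the event = 8·(4/19) + 12·(5/19) = 92/19.
E[X | Z = 3] = (92/19) / (9/19) = 92/9.

92/9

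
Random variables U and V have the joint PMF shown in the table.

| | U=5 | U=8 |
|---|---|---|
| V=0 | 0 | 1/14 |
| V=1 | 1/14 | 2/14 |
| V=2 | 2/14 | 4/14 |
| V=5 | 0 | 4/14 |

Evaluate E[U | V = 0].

P(V = 0) = 1/14.
Summing U·P(U=x,V=y) over the conditioning event gives 4/7.
E[U | V = 0] = (4/7) / (1/14) = 8.

8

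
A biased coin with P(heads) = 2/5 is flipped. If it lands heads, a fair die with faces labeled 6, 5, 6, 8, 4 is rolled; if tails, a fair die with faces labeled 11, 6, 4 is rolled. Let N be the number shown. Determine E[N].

163/25

E[N | heads] = (6+5+6+8+4)/5 = 29/5.
E[N | tails] = (11+6+4)/3 = 7.
E[N] = (2/5)·(29/5) + (3/5)·(7) = 163/25.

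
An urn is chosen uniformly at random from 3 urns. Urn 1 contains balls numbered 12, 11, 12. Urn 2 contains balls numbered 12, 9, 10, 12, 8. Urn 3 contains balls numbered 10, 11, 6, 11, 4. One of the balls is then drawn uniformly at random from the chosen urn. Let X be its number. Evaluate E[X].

E[X | urn 1] = (12+11+12)/3 = 35/3.
E[X | urn 2] = (12+9+10+12+8)/5 = 51/5.
E[X | urn 3] = (10+11+6+11+4)/5 = 42/5.
By the law of total expectation,
E[X] = (1/3)·(35/3) + (1/3)·(51/5) + (1/3)·(42/5) = 454/45.

454/45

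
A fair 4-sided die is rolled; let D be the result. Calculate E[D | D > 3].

Given D > 3, D is equally likely to be any of {4}.
E[D | D > 3] = (4) / 1 = 4.

4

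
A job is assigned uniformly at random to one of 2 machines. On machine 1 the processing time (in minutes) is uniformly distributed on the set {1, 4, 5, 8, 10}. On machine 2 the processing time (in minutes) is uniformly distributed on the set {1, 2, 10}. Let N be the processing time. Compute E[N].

149/30

E[N | machine 1] = (1+4+5+8+10)/5 = 28/5.
E[N | machine 2] = (1+2+10)/3 = 13/3.
E[N] = (1/2)·(28/5) + (1/2)·(13/3) = 149/30.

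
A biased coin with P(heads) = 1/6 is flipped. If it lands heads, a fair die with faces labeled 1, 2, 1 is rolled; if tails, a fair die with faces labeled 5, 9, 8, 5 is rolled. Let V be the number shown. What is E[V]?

421/72

E[V | heads] = (1+2+1)/3 = 4/3.
E[V | tails] = (5+9+8+5)/4 = 27/4.
By the law of total expectation,
E[V] = (1/6)·(4/3) + (5/6)·(27/4) = 421/72.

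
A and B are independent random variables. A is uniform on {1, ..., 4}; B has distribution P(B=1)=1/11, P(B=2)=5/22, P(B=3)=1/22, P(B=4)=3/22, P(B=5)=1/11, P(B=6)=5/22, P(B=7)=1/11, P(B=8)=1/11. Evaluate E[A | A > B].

P(A > B) = 17/88.
Summing A·P(x,y) over outcomes with A > B gives 57/88.
E[A | A > B] = (57/88) / (17/88) = 57/17.

57/17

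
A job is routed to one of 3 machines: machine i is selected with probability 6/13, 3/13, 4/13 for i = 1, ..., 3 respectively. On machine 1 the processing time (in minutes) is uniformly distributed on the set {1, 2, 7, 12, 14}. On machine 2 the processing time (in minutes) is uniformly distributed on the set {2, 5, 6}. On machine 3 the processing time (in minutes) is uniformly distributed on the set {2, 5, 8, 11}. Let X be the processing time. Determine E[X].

E[X | machine 1] = (1+2+7+12+14)/5 = 36/5.
E[X | machine 2] = (2+5+6)/3 = 13/3.
E[X | machine 3] = (2+5+8+11)/4 = 13/2.
E[X] = (6/13)·(36/5) + (3/13)·(13/3) + (4/13)·(13/2) = 411/65.

411/65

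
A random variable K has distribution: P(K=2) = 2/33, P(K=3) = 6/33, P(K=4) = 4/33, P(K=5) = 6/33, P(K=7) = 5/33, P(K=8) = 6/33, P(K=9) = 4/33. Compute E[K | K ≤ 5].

34/9

P(K ≤ 5) = 6/11.
Σ over the event: 2·2/33 + 3·2/11 + 4·4/33 + 5·2/11 = 68/33.
E[K | K ≤ 5] = (68/33) / (6/11) = 34/9.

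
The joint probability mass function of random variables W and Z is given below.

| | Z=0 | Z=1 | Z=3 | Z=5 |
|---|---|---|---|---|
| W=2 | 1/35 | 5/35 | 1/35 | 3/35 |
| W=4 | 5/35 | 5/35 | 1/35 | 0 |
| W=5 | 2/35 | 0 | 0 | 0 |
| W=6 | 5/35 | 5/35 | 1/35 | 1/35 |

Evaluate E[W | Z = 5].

P(Z = 5) = 4/35.
Σ W·P over the event = 2·(3/35) + 6·(1/35) = 12/35.
E[W | Z = 5] = (12/35) / (4/35) = 3.

3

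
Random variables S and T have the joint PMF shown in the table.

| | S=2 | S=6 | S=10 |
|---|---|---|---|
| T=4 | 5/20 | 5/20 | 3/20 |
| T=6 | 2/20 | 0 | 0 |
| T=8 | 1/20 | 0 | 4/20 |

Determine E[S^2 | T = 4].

500/13

P(T = 4) = 13/20.
Summing S^2·P(S=x,T=y) over the conditioning event gives 25.
E[S^2 | T = 4] = (25) / (13/20) = 500/13.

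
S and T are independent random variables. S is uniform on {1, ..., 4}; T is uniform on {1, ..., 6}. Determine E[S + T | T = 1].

P(T = 1) = 1/6.
Summing (S+T)·P(x,y) over outcomes with T = 1 gives 7/12.
E[S + T | T = 1] = (7/12) / (1/6) = 7/2.

7/2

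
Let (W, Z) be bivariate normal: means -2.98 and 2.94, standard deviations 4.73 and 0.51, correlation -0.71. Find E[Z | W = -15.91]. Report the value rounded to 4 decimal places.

For a bivariate normal, E[Z | W=x] = μ_Z + ρ·(σ_Z/σ_W)·(x − μ_W).
E[Z | W=-15.91] = 2.94 + (-0.71)·(0.51/4.73)·(-15.91 − (-2.98)) = 2.94 + (-0.076554)·(-12.93) = 3.9298.

3.9298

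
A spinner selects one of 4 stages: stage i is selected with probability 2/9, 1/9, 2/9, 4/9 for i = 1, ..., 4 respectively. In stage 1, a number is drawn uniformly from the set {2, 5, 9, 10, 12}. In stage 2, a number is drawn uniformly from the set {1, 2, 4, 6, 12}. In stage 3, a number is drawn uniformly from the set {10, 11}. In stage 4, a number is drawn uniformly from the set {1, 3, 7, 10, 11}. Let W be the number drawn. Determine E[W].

E[W | stage 1] = (2+5+9+10+12)/5 = 38/5.
E[W | stage 2] = (1+2+4+6+12)/5 = 5.
E[W | stage 3] = (10+11)/2 = 21/2.
E[W | stage 4] = (1+3+7+10+11)/5 = 32/5.
By the law of total expectation,
E[W] = (2/9)·(38/5) + (1/9)·(5) + (2/9)·(21/2) + (4/9)·(32/5) = 334/45.

334/45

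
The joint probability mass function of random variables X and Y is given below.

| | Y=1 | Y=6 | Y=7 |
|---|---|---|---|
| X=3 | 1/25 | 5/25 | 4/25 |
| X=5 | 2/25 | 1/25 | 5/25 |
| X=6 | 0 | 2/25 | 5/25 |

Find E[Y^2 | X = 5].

P(X = 5) = 8/25.
Summing Y^2·P(X=x,Y=y) over the conditioning event gives 283/25.
E[Y^2 | X = 5] = (283/25) / (8/25) = 283/8.

283/8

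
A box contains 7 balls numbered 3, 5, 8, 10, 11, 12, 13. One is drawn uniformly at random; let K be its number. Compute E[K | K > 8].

P(K > 8) = 4/7.
Σ over the event: 10·1/7 + 11·1/7 + 12·1/7 + 13·1/7 = 46/7.
E[K | K > 8] = (46/7) / (4/7) = 23/2.

23/2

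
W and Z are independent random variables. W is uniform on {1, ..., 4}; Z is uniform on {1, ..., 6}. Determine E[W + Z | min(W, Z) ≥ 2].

7

P(min(W, Z) ≥ 2) = 5/8.
Summing (W+Z)·P(x,y) over outcomes with min(W, Z) ≥ 2 gives 35/8.
E[W + Z | min(W, Z) ≥ 2] = (35/8) / (5/8) = 7.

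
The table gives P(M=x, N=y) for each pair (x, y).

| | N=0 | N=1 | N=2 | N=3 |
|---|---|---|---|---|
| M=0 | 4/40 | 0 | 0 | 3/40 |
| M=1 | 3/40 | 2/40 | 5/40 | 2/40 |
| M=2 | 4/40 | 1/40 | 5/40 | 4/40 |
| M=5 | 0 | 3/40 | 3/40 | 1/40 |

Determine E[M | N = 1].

P(N = 1) = 3/20.
Summing M·P(M=x,N=y) over the conditioning event gives 19/40.
E[M | N = 1] = (19/40) / (3/20) = 19/6.

19/6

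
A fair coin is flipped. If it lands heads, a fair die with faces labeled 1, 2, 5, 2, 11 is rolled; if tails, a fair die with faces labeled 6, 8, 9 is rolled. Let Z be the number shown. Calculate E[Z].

89/15

E[Z | heads] = (1+2+5+2+11)/5 = 21/5.
E[Z | tails] = (6+8+9)/3 = 23/3.
E[Z] = (1/2)·(21/5) + (1/2)·(23/3) = 89/15.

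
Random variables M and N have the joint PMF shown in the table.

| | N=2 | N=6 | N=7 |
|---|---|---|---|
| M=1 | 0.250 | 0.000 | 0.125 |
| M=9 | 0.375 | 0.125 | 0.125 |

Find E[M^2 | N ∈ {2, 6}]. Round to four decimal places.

54.3333

P(N ∈ {2, 6}) = 0.750.
Σ M^2·P over the event = 1·(0.250) + 81·(0.375) + 81·(0.125) = 40.750.
E[M^2 | N ∈ {2, 6}] = (40.750) / (0.750) = 54.3333.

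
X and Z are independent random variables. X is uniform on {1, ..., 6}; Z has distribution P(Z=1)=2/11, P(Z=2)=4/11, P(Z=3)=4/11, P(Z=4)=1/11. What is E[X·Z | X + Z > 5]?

438/37

P(X + Z > 5) = 37/66.
Summing XZ·P(x,y) over outcomes with X + Z > 5 gives 73/11.
E[X·Z | X + Z > 5] = (73/11) / (37/66) = 438/37.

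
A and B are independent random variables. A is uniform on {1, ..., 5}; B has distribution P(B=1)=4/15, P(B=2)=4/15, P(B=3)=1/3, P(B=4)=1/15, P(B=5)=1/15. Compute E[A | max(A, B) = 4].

P(max(A, B) = 4) = 17/75.
Summing A·P(x,y) over outcomes with max(A, B) = 4 gives 62/75.
E[A | max(A, B) = 4] = (62/75) / (17/75) = 62/17.

62/17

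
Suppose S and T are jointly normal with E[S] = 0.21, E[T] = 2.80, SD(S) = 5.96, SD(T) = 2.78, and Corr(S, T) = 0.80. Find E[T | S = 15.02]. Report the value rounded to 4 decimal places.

8.3264

For a bivariate normal, E[T | S=x] = μ_T + ρ·(σ_T/σ_S)·(x − μ_S).
E[T | S=15.02] = 2.80 + (0.80)·(2.78/5.96)·(15.02 − (0.21)) = 2.80 + (0.37315)·(14.81) = 8.3264.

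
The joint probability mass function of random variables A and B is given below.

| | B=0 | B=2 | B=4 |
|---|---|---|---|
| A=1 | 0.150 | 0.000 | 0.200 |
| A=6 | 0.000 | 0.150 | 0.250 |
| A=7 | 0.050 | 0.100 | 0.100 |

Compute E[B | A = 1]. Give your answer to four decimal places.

P(A = 1) = 0.350.
Σ B·P over the event = 0·(0.150) + 4·(0.200) = 0.800.
E[B | A = 1] = (0.800) / (0.350) = 2.2857.

2.2857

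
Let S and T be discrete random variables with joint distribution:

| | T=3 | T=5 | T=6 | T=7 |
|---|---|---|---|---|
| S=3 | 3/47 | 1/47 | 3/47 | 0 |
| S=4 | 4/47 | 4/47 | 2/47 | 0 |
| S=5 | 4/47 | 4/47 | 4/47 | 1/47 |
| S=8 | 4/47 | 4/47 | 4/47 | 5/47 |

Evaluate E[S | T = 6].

P(T = 6) = 13/47.
Summing S·P(S=x,T=y) over the conditioning event gives 69/47.
E[S | T = 6] = (69/47) / (13/47) = 69/13.

69/13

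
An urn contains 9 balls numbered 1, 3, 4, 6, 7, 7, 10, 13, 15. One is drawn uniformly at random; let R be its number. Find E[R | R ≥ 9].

P(R ≥ 9) = 1/3.
Σ over the event: 10·1/9 + 13·1/9 + 15·1/9 = 38/9.
E[R | R ≥ 9] = (38/9) / (1/3) = 38/3.

38/3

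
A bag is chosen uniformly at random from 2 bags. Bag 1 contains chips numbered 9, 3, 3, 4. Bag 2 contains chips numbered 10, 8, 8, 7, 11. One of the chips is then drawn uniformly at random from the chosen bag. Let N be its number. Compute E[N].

E[N | bag 1] = (9+3+3+4)/4 = 19/4.
E[N | bag 2] = (10+8+8+7+11)/5 = 44/5.
By the law of total expectation,
E[N] = (1/2)·(19/4) + (1/2)·(44/5) = 271/40.

271/40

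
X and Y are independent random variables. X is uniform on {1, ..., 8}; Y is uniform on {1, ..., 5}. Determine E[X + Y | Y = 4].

17/2

P(Y = 4) = 1/5.
Summing (X+Y)·P(x,y) over outcomes with Y = 4 gives 17/10.
E[X + Y | Y = 4] = (17/10) / (1/5) = 17/2.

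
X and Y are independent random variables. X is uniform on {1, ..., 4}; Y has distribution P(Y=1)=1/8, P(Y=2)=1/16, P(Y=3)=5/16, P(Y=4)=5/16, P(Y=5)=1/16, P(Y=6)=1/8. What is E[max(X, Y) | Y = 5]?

5

P(Y = 5) = 1/16.
Summing max(X,Y)·P(x,y) over outcomes with Y = 5 gives 5/16.
E[max(X, Y) | Y = 5] = (5/16) / (1/16) = 5.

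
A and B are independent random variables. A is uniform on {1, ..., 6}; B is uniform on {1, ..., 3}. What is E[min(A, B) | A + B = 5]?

5/3

Outcomes with A + B = 5: (2,3), (3,2), (4,1), each with probability 1/18.
E[min(A, B) | A + B = 5] = (2 + 2 + 1) / 3 = 5/3.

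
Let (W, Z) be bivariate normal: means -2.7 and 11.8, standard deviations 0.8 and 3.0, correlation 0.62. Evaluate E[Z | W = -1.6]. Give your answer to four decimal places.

The regression of Z on W has slope ρ·σ_Z/σ_W and passes through (μ_W, μ_Z).
E[Z | W=-1.6] = 11.8 + (0.62)·(3.0/0.8)·(-1.6 − (-2.7)) = 11.8 + (2.325)·(1.1) = 14.3575.

14.3575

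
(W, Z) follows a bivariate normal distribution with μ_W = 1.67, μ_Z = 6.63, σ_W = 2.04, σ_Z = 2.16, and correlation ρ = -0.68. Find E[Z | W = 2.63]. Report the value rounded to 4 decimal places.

E[Z | W=x] = μ_Z + ρ(σ_Z/σ_W)(x − μ_W) for jointly normal variables.
E[Z | W=2.63] = 6.63 + (-0.68)·(2.16/2.04)·(2.63 − (1.67)) = 6.63 + (-0.72)·(0.96) = 5.9388.

5.9388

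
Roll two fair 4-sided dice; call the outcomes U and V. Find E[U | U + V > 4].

Outcomes with U + V > 4: (1,4), (2,3), (2,4), (3,2), (3,3), (3,4), (4,1), (4,2), (4,3), (4,4), each with probability 1/16.
E[U | U + V > 4] = (1 + 2 + 2 + 3 + 3 + 3 + 4 + 4 + 4 + 4) / 10 = 3.

3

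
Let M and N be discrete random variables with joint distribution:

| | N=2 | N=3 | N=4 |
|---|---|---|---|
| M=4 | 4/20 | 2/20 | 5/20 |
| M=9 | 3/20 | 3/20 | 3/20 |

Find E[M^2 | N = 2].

P(N = 2) = 7/20.
Σ M^2·P over the event = 16·(4/20) + 81·(3/20) = 307/20.
E[M^2 | N = 2] = (307/20) / (7/20) = 307/7.

307/7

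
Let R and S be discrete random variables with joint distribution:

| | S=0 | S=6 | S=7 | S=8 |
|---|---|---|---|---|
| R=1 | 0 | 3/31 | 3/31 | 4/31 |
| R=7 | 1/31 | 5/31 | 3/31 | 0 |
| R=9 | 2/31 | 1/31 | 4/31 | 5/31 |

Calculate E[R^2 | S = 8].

P(S = 8) = 9/31.
Σ R^2·P over the event = 1·(4/31) + 81·(5/31) = 409/31.
E[R^2 | S = 8] = (409/31) / (9/31) = 409/9.

409/9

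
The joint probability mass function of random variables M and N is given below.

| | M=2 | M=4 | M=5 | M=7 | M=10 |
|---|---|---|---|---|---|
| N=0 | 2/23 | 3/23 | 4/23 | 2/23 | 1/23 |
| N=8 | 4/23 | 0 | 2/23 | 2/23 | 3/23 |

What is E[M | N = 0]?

P(N = 0) = 12/23.
Σ M·P over the event = 2·(2/23) + 4·(3/23) + 5·(4/23) + 7·(2/23) + 10·(1/23) = 60/23.
E[M | N = 0] = (60/23) / (12/23) = 5.

5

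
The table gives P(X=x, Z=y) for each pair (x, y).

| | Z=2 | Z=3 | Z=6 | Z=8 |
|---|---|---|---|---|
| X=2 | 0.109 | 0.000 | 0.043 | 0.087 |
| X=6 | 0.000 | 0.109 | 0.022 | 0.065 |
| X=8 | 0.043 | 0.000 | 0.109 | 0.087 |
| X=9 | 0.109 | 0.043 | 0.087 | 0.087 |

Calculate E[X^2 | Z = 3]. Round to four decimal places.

P(Z = 3) = 0.152.
Σ X^2·P over the event = 36·(0.109) + 81·(0.043) = 7.407.
E[X^2 | Z = 3] = (7.407) / (0.152) = 48.7303.

48.7303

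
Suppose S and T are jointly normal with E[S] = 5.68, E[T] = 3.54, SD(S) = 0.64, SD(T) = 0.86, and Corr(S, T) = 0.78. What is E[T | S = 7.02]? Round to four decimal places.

For a bivariate normal, E[T | S=x] = μ_T + ρ·(σ_T/σ_S)·(x − μ_S).
E[T | S=7.02] = 3.54 + (0.78)·(0.86/0.64)·(7.02 − (5.68)) = 3.54 + (1.0481)·(1.34) = 4.9445.

4.9445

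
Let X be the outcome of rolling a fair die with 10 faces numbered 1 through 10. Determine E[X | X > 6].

17/2

Given X > 6, X is equally likely to be any of {7, 8, 9, 10}.
E[X | X > 6] = (7 + 8 + 9 + 10) / 4 = 17/2.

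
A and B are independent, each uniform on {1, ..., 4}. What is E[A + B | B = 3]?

Outcomes with B = 3: (1,3), (2,3), (3,3), (4,3), each with probability 1/16.
E[A + B | B = 3] = (4 + 5 + 6 + 7) / 4 = 11/2.

11/2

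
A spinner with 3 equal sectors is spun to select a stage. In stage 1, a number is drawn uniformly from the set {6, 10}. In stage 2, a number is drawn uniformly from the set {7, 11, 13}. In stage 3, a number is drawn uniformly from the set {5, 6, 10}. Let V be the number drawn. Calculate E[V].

E[V | stage 1] = (6+10)/2 = 8.
E[V | stage 2] = (7+11+13)/3 = 31/3.
E[V | stage 3] = (5+6+10)/3 = 7.
E[V] = (1/3)·(8) + (1/3)·(31/3) + (1/3)·(7) = 76/9.

76/9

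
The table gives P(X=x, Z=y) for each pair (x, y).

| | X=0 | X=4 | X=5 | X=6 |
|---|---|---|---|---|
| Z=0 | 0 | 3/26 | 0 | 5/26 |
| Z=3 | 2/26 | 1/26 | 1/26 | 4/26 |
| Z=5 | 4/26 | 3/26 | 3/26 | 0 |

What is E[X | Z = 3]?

33/8

P(Z = 3) = 4/13.
Σ X·P over the event = 0·(2/26) + 4·(1/26) + 5·(1/26) + 6·(4/26) = 33/26.
E[X | Z = 3] = (33/26) / (4/13) = 33/8.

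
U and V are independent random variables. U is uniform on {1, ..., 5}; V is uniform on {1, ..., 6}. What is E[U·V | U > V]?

17/2

Outcomes with U > V: (2,1), (3,1), (3,2), (4,1), (4,2), (4,3), (5,1), (5,2), (5,3), (5,4), each with probability 1/30.
E[U·V | U > V] = (2 + 3 + 6 + 4 + 8 + 12 + 5 + 10 + 15 + 20) / 10 = 17/2.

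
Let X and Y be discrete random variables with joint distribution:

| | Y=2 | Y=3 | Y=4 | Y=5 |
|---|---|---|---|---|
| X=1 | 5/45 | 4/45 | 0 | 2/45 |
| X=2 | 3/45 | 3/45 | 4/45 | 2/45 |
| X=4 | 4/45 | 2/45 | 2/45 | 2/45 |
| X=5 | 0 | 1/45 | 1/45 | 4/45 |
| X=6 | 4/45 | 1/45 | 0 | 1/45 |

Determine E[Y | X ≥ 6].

P(X ≥ 6) = 2/15.
Σ Y·P over the event = 2·(4/45) + 3·(1/45) + 5·(1/45) = 16/45.
E[Y | X ≥ 6] = (16/45) / (2/15) = 8/3.

8/3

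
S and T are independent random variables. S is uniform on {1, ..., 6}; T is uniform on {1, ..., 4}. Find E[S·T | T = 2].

Outcomes with T = 2: (1,2), (2,2), (3,2), (4,2), (5,2), (6,2), each with probability 1/24.
E[S·T | T = 2] = (2 + 4 + 6 + 8 + 10 + 12) / 6 = 7.

7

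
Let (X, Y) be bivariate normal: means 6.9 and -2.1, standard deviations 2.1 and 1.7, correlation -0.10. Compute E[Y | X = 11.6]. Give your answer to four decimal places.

The regression of Y on X has slope ρ·σ_Y/σ_X and passes through (μ_X, μ_Y).
E[Y | X=11.6] = -2.1 + (-0.10)·(1.7/2.1)·(11.6 − (6.9)) = -2.1 + (-0.080952)·(4.7) = -2.4805.

-2.4805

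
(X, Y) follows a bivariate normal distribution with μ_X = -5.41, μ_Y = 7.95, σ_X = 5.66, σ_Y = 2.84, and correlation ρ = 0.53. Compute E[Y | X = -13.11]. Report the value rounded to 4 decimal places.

E[Y | X=x] = μ_Y + ρ(σ_Y/σ_X)(x − μ_X) for jointly normal variables.
E[Y | X=-13.11] = 7.95 + (0.53)·(2.84/5.66)·(-13.11 − (-5.41)) = 7.95 + (0.26594)·(-7.7) = 5.9023.

5.9023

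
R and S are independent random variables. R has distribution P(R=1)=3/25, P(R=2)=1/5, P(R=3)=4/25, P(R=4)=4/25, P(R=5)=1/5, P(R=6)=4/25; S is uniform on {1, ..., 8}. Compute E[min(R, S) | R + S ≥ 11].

211/43

P(R + S ≥ 11) = 43/200.
Summing min(R,S)·P(x,y) over outcomes with R + S ≥ 11 gives 211/200.
E[min(R, S) | R + S ≥ 11] = (211/200) / (43/200) = 211/43.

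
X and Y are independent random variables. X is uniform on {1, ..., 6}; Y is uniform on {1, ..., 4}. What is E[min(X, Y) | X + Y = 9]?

Outcomes with X + Y = 9: (5,4), (6,3), each with probability 1/24.
E[min(X, Y) | X + Y = 9] = (4 + 3) / 2 = 7/2.

7/2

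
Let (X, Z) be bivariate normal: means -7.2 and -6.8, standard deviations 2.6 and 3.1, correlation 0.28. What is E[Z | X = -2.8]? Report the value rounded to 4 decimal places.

-5.3311

The regression of Z on X has slope ρ·σ_Z/σ_X and passes through (μ_X, μ_Z).
E[Z | X=-2.8] = -6.8 + (0.28)·(3.1/2.6)·(-2.8 − (-7.2)) = -6.8 + (0.33385)·(4.4) = -5.3311.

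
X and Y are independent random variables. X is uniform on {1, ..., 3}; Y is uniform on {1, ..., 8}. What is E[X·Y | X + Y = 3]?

Outcomes with X + Y = 3: (1,2), (2,1), each with probability 1/24.
E[X·Y | X + Y = 3] = (2 + 2) / 2 = 2.

2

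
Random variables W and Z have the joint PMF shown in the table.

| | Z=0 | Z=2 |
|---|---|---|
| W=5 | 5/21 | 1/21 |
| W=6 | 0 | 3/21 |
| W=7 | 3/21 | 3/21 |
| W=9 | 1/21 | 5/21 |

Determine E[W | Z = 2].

P(Z = 2) = 4/7.
Σ W·P over the event = 5·(1/21) + 6·(3/21) + 7·(3/21) + 9·(5/21) = 89/21.
E[W | Z = 2] = (89/21) / (4/7) = 89/12.

89/12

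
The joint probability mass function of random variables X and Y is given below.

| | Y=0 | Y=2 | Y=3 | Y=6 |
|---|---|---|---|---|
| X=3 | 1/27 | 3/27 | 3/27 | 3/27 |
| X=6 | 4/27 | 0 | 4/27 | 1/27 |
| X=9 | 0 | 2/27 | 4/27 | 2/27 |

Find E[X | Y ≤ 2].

P(Y ≤ 2) = 10/27.
Σ X·P over the event = 3·(1/27) + 3·(3/27) + 6·(4/27) + 9·(2/27) = 2.
E[X | Y ≤ 2] = (2) / (10/27) = 27/5.

27/5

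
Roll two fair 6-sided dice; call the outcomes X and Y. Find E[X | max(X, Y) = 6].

P(max(X, Y) = 6) = 11/36.
Summing X·P(x,y) over outcomes with max(X, Y) = 6 gives 17/12.
E[X | max(X, Y) = 6] = (17/12) / (11/36) = 51/11.

51/11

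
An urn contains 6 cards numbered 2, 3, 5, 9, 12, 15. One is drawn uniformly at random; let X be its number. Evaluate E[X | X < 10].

19/4

P(X < 10) = 2/3.
Σ over the event: 2·1/6 + 3·1/6 + 5·1/6 + 9·1/6 = 19/6.
E[X | X < 10] = (19/6) / (2/3) = 19/4.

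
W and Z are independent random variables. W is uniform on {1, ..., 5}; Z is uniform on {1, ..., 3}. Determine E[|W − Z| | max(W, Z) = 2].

Outcomes with max(W, Z) = 2: (1,2), (2,1), (2,2), each with probability 1/15.
E[|W − Z| | max(W, Z) = 2] = (1 + 1 + 0) / 3 = 2/3.

2/3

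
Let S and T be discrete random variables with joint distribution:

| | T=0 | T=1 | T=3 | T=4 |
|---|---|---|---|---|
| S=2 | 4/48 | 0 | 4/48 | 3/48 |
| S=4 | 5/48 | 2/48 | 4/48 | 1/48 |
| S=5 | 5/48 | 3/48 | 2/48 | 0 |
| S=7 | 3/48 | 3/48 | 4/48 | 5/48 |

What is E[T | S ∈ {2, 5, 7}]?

17/9

P(S ∈ {2, 5, 7}) = 3/4.
Summing T·P(S=x,T=y) over the conditioning event gives 17/12.
E[T | S ∈ {2, 5, 7}] = (17/12) / (3/4) = 17/9.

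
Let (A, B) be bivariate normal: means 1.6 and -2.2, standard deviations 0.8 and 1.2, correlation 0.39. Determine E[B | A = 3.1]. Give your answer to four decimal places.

The regression of B on A has slope ρ·σ_B/σ_A and passes through (μ_A, μ_B).
E[B | A=3.1] = -2.2 + (0.39)·(1.2/0.8)·(3.1 − (1.6)) = -2.2 + (0.585)·(1.5) = -1.3225.

-1.3225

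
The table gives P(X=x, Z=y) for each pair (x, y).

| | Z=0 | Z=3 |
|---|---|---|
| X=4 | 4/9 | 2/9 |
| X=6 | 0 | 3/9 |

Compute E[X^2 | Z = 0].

16

P(Z = 0) = 4/9.
Summing X^2·P(X=x,Z=y) over the conditioning event gives 64/9.
E[X^2 | Z = 0] = (64/9) / (4/9) = 16.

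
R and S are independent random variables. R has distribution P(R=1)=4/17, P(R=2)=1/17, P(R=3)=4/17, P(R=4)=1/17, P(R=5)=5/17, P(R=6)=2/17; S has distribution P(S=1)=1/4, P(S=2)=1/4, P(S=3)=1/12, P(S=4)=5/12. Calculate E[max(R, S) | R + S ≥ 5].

P(R + S ≥ 5) = 79/102.
Summing max(R,S)·P(x,y) over outcomes with R + S ≥ 5 gives 241/68.
E[max(R, S) | R + S ≥ 5] = (241/68) / (79/102) = 723/158.

723/158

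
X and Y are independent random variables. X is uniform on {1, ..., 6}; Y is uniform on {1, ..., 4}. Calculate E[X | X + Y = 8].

5

Outcomes with X + Y = 8: (4,4), (5,3), (6,2), each with probability 1/24.
E[X | X + Y = 8] = (4 + 5 + 6) / 3 = 5.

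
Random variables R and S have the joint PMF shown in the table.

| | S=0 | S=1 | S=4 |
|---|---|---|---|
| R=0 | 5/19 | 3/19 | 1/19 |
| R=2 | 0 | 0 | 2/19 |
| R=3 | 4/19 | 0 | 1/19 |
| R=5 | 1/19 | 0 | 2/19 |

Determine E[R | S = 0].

17/10

P(S = 0) = 10/19.
Summing R·P(R=x,S=y) over the conditioning event gives 17/19.
E[R | S = 0] = (17/19) / (10/19) = 17/10.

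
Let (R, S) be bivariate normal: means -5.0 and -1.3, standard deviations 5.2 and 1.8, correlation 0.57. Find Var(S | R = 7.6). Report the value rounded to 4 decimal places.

2.1873

For a bivariate normal, Var(S | R=x) = σ_S²(1 − ρ²).
Var(S | R=7.6) = (1.8)²·(1 − (0.57)²) = 3.24·0.6751 = 2.1873.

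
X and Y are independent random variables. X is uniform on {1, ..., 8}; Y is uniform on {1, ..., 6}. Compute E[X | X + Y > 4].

P(X + Y > 4) = 7/8.
Summing X·P(x,y) over outcomes with X + Y > 4 gives 103/24.
E[X | X + Y > 4] = (103/24) / (7/8) = 103/21.

103/21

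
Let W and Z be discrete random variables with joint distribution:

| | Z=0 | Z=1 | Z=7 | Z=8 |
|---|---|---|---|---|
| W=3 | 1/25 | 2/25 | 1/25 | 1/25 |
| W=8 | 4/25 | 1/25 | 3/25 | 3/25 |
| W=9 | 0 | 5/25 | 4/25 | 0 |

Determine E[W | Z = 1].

P(Z = 1) = 8/25.
Σ W·P over the event = 3·(2/25) + 8·(1/25) + 9·(5/25) = 59/25.
E[W | Z = 1] = (59/25) / (8/25) = 59/8.

59/8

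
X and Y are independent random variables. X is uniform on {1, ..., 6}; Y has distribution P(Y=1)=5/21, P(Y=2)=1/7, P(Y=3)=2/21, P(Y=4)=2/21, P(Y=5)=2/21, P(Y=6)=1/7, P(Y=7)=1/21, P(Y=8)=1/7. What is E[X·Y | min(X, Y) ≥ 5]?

649/18

P(min(X, Y) ≥ 5) = 1/7.
Summing XY·P(x,y) over outcomes with min(X, Y) ≥ 5 gives 649/126.
E[X·Y | min(X, Y) ≥ 5] = (649/126) / (1/7) = 649/18.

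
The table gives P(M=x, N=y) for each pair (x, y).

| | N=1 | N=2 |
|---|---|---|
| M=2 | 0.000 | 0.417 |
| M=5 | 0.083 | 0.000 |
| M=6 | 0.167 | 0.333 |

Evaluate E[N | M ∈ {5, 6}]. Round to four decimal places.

1.5712

P(M ∈ {5, 6}) = 0.583.
Σ N·P over the event = 1·(0.083) + 1·(0.167) + 2·(0.333) = 0.916.
E[N | M ∈ {5, 6}] = (0.916) / (0.583) = 1.5712.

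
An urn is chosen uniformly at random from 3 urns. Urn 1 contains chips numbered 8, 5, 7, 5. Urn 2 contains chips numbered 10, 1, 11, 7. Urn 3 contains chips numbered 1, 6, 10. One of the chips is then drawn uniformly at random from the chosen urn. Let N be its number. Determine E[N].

115/18

E[N | urn 1] = (8+5+7+5)/4 = 25/4.
E[N | urn 2] = (10+1+11+7)/4 = 29/4.
E[N | urn 3] = (1+6+10)/3 = 17/3.
By the law of total expectation,
E[N] = (1/3)·(25/4) + (1/3)·(29/4) + (1/3)·(17/3) = 115/18.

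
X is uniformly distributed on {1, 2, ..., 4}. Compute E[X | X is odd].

Given X is odd, X is equally likely to be any of {1, 3}.
E[X | X is odd] = (1 + 3) / 2 = 2.

2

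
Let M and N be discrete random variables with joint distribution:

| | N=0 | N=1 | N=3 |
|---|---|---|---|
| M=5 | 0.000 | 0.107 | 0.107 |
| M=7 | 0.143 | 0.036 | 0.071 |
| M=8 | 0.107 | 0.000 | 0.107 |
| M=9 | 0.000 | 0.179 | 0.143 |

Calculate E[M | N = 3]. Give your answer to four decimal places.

P(N = 3) = 0.428.
Σ M·P over the event = 5·(0.107) + 7·(0.071) + 8·(0.107) + 9·(0.143) = 3.175.
E[M | N = 3] = (3.175) / (0.428) = 7.4182.

7.4182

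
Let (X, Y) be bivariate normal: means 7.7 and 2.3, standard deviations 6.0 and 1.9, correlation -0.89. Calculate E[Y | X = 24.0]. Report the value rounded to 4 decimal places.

-2.2939

E[Y | X=x] = μ_Y + ρ(σ_Y/σ_X)(x − μ_X) for jointly normal variables.
E[Y | X=24.0] = 2.3 + (-0.89)·(1.9/6.0)·(24.0 − (7.7)) = 2.3 + (-0.281833)·(16.3) = -2.2939.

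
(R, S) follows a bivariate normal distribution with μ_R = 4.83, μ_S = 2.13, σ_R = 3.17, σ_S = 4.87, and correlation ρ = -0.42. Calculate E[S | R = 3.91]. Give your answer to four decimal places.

2.7236

The regression of S on R has slope ρ·σ_S/σ_R and passes through (μ_R, μ_S).
E[S | R=3.91] = 2.13 + (-0.42)·(4.87/3.17)·(3.91 − (4.83)) = 2.13 + (-0.64524)·(-0.92) = 2.7236.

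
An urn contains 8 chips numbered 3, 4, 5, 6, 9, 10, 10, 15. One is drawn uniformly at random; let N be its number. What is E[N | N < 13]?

P(N < 13) = 7/8.
Σ over the event: 3·1/8 + 4·1/8 + 5·1/8 + 6·1/8 + 9·1/8 + 10·1/4 = 47/8.
E[N | N < 13] = (47/8) / (7/8) = 47/7.

47/7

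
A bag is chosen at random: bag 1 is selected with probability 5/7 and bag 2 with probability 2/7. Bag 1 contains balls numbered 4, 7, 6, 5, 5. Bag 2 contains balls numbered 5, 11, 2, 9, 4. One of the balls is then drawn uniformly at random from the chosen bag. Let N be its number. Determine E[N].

197/35

E[N | bag 1] = (4+7+6+5+5)/5 = 27/5.
E[N | bag 2] = (5+11+2+9+4)/5 = 31/5.
E[N] = (5/7)·(27/5) + (2/7)·(31/5) = 197/35.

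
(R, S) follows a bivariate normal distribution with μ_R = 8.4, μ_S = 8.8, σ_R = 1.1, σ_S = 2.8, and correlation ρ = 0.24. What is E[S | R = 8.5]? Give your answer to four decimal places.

For a bivariate normal, E[S | R=x] = μ_S + ρ·(σ_S/σ_R)·(x − μ_R).
E[S | R=8.5] = 8.8 + (0.24)·(2.8/1.1)·(8.5 − (8.4)) = 8.8 + (0.61091)·(0.1) = 8.8611.

8.8611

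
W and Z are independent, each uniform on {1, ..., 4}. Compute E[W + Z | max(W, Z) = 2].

P(max(W, Z) = 2) = 3/16.
Summing (W+Z)·P(x,y) over outcomes with max(W, Z) = 2 gives 5/8.
E[W + Z | max(W, Z) = 2] = (5/8) / (3/16) = 10/3.

10/3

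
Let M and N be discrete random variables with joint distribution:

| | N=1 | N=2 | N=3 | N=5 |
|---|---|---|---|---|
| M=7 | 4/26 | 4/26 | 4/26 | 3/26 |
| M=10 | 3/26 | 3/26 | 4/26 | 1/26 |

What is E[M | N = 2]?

58/7

P(N = 2) = 7/26.
Σ M·P over the event = 7·(4/26) + 10·(3/26) = 29/13.
E[M | N = 2] = (29/13) / (7/26) = 58/7.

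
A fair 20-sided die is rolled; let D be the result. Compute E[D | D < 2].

Given D < 2, D is equally likely to be any of {1}.
E[D | D < 2] = (1) / 1 = 1.

1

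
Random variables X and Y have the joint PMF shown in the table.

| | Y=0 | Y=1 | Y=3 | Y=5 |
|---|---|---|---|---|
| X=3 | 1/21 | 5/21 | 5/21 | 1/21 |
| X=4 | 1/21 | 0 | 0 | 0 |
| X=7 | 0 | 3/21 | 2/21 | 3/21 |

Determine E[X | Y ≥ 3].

P(Y ≥ 3) = 11/21.
Σ X·P over the event = 3·(5/21) + 3·(1/21) + 7·(2/21) + 7·(3/21) = 53/21.
E[X | Y ≥ 3] = (53/21) / (11/21) = 53/11.

53/11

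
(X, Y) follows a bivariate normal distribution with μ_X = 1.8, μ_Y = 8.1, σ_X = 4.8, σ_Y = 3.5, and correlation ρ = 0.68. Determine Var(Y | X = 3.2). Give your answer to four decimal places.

6.5856

Var(Y | X=x) = (1 − ρ²)·σ_Y².
Var(Y | X=3.2) = (3.5)²·(1 − (0.68)²) = 12.25·0.5376 = 6.5856.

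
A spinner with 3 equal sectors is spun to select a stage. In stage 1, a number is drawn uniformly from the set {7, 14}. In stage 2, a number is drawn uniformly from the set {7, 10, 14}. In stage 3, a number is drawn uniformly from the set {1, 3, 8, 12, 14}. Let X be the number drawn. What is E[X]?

E[X | stage 1] = (7+14)/2 = 21/2.
E[X | stage 2] = (7+10+14)/3 = 31/3.
E[X | stage 3] = (1+3+8+12+14)/5 = 38/5.
By the law of total expectation,
E[X] = (1/3)·(21/2) + (1/3)·(31/3) + (1/3)·(38/5) = 853/90.

853/90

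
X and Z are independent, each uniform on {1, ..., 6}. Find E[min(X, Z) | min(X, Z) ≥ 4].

Outcomes with min(X, Z) ≥ 4: (4,4), (4,5), (4,6), (5,4), (5,5), (5,6), (6,4), (6,5), (6,6), each with probability 1/36.
E[min(X, Z) | min(X, Z) ≥ 4] = (4 + 4 + 4 + 4 + 5 + 5 + 4 + 5 + 6) / 9 = 41/9.

41/9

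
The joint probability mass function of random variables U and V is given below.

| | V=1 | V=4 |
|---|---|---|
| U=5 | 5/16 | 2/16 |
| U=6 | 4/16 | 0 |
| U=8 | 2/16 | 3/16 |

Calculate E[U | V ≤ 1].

65/11

P(V ≤ 1) = 11/16.
Summing U·P(U=x,V=y) over the conditioning event gives 65/16.
E[U | V ≤ 1] = (65/16) / (11/16) = 65/11.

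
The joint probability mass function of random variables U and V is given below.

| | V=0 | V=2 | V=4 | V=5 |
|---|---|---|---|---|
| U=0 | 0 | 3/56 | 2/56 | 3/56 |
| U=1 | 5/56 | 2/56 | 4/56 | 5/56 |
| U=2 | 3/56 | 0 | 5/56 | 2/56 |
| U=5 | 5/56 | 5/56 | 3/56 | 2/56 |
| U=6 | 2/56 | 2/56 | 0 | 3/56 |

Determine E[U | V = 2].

13/4

P(V = 2) = 3/14.
Σ U·P over the event = 0·(3/56) + 1·(2/56) + 5·(5/56) + 6·(2/56) = 39/56.
E[U | V = 2] = (39/56) / (3/14) = 13/4.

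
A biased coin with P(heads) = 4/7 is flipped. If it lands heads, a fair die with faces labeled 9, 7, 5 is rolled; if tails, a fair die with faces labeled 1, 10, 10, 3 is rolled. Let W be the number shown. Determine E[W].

E[W | heads] = (9+7+5)/3 = 7.
E[W | tails] = (1+10+10+3)/4 = 6.
E[W] = (4/7)·(7) + (3/7)·(6) = 46/7.

46/7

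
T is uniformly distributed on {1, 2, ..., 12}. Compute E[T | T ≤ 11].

6

Given T ≤ 11, T is equally likely to be any of {1, 2, 3, 4, 5, 6, 7, 8, 9, 10, 11}.
E[T | T ≤ 11] = (1 + 2 + 3 + 4 + 5 + 6 + 7 + 8 + 9 + 10 + 11) / 11 = 6.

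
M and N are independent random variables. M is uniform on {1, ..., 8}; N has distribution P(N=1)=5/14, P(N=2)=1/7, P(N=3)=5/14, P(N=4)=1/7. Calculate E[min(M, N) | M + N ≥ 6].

P(M + N ≥ 6) = 37/56.
Summing min(M,N)·P(x,y) over outcomes with M + N ≥ 6 gives 45/28.
E[min(M, N) | M + N ≥ 6] = (45/28) / (37/56) = 90/37.

90/37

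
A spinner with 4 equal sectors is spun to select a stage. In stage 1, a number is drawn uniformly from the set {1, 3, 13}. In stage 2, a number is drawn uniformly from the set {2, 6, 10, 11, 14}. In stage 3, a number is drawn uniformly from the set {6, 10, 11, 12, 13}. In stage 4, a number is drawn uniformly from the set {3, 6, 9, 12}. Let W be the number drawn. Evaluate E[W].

E[W | stage 1] = (1+3+13)/3 = 17/3.
E[W | stage 2] = (2+6+10+11+14)/5 = 43/5.
E[W | stage 3] = (6+10+11+12+13)/5 = 52/5.
E[W | stage 4] = (3+6+9+12)/4 = 15/2.
By the law of total expectation,
E[W] = (1/4)·(17/3) + (1/4)·(43/5) + (1/4)·(52/5) + (1/4)·(15/2) = 193/24.

193/24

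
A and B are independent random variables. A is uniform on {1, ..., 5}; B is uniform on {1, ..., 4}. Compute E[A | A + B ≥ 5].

P(A + B ≥ 5) = 7/10.
Summing A·P(x,y) over outcomes with A + B ≥ 5 gives 5/2.
E[A | A + B ≥ 5] = (5/2) / (7/10) = 25/7.

25/7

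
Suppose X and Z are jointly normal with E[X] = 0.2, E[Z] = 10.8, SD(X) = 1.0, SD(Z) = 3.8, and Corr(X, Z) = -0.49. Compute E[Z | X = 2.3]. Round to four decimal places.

The regression of Z on X has slope ρ·σ_Z/σ_X and passes through (μ_X, μ_Z).
E[Z | X=2.3] = 10.8 + (-0.49)·(3.8/1.0)·(2.3 − (0.2)) = 10.8 + (-1.862)·(2.1) = 6.8898.

6.8898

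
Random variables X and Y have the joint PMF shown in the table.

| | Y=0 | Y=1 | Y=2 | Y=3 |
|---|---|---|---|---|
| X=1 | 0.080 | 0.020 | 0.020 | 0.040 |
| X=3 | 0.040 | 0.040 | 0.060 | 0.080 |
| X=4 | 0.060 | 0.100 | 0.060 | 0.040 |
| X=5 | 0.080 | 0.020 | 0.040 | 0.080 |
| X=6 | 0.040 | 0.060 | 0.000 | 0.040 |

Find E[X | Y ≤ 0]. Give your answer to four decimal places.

3.6000

P(Y ≤ 0) = 0.300.
Σ X·P over the event = 1·(0.080) + 3·(0.040) + 4·(0.060) + 5·(0.080) + 6·(0.040) = 1.080.
E[X | Y ≤ 0] = (1.080) / (0.300) = 3.6000.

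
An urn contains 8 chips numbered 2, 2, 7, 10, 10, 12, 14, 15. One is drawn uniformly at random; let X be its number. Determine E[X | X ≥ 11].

41/3

P(X ≥ 11) = 3/8.
Σ over the event: 12·1/8 + 14·1/8 + 15·1/8 = 41/8.
E[X | X ≥ 11] = (41/8) / (3/8) = 41/3.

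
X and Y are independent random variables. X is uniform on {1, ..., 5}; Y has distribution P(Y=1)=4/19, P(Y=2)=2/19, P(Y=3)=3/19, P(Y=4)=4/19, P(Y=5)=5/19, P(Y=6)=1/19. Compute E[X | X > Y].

127/32

P(X > Y) = 32/95.
Summing X·P(x,y) over outcomes with X > Y gives 127/95.
E[X | X > Y] = (127/95) / (32/95) = 127/32.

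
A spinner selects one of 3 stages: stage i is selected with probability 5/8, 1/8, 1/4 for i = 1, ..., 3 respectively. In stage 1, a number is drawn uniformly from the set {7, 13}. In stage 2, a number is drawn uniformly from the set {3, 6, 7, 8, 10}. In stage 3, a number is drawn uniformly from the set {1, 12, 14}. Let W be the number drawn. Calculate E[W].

E[W | stage 1] = (7+13)/2 = 10.
E[W | stage 2] = (3+6+7+8+10)/5 = 34/5.
E[W | stage 3] = (1+12+14)/3 = 9.
By the law of total expectation,
E[W] = (5/8)·(10) + (1/8)·(34/5) + (1/4)·(9) = 187/20.

187/20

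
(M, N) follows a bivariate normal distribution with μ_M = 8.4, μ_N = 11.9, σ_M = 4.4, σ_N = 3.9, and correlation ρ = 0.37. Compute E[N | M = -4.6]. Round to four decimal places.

The regression of N on M has slope ρ·σ_N/σ_M and passes through (μ_M, μ_N).
E[N | M=-4.6] = 11.9 + (0.37)·(3.9/4.4)·(-4.6 − (8.4)) = 11.9 + (0.327955)·(-13) = 7.6366.

7.6366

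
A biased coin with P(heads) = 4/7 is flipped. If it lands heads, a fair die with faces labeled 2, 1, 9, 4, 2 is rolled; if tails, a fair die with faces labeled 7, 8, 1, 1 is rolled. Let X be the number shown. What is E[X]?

543/140

E[X | heads] = (2+1+9+4+2)/5 = 18/5.
E[X | tails] = (7+8+1+1)/4 = 17/4.
E[X] = (4/7)·(18/5) + (3/7)·(17/4) = 543/140.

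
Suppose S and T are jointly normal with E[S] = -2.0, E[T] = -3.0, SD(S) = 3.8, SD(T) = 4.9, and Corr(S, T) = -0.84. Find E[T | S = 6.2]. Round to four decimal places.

-11.8819

The regression of T on S has slope ρ·σ_T/σ_S and passes through (μ_S, μ_T).
E[T | S=6.2] = -3.0 + (-0.84)·(4.9/3.8)·(6.2 − (-2.0)) = -3.0 + (-1.08316)·(8.2) = -11.8819.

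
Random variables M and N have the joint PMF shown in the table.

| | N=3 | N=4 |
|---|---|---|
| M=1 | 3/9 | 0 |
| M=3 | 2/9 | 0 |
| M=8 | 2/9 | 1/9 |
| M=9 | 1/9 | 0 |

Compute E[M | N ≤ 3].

17/4

P(N ≤ 3) = 8/9.
Σ M·P over the event = 1·(3/9) + 3·(2/9) + 8·(2/9) + 9·(1/9) = 34/9.
E[M | N ≤ 3] = (34/9) / (8/9) = 17/4.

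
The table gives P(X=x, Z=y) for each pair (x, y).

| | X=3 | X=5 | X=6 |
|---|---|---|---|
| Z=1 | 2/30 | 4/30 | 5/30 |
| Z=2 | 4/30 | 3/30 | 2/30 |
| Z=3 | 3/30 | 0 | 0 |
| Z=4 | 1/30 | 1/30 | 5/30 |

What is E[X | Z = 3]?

P(Z = 3) = 1/10.
Σ X·P over the event = 3·(3/30) = 3/10.
E[X | Z = 3] = (3/10) / (1/10) = 3.

3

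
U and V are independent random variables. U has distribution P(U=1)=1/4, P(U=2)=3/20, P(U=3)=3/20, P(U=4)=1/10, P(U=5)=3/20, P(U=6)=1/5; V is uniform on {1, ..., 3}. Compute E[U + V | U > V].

P(U > V) = 3/5.
Summing (U+V)·P(x,y) over outcomes with U > V gives 77/20.
E[U + V | U > V] = (77/20) / (3/5) = 77/12.

77/12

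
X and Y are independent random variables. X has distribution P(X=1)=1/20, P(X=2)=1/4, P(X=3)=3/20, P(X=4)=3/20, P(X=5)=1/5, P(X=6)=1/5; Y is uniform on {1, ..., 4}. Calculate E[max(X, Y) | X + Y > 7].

124/23

P(X + Y > 7) = 23/80.
Summing max(X,Y)·P(x,y) over outcomes with X + Y > 7 gives 31/20.
E[max(X, Y) | X + Y > 7] = (31/20) / (23/80) = 124/23.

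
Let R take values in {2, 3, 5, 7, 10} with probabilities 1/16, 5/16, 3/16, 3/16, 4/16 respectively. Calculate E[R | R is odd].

P(R is odd) = 11/16.
Σ over the event: 3·5/16 + 5·3/16 + 7·3/16 = 51/16.
E[R | R is odd] = (51/16) / (11/16) = 51/11.

51/11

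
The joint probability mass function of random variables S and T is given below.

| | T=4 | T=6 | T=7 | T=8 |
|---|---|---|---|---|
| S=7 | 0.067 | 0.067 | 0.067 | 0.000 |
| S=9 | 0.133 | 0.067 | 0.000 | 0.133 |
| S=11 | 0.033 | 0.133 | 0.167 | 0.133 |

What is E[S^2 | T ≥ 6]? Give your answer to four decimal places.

P(T ≥ 6) = 0.767.
Summing S^2·P(S=x,T=y) over the conditioning event gives 75.159.
E[S^2 | T ≥ 6] = (75.159) / (0.767) = 97.9909.

97.9909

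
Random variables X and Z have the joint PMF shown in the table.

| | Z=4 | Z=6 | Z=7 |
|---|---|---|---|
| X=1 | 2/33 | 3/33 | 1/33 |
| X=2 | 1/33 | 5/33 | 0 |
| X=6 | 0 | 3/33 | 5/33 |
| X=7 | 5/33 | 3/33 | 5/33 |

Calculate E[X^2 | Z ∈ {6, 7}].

704/25

P(Z ∈ {6, 7}) = 25/33.
Σ X^2·P over the event = 1·(3/33) + 1·(1/33) + 4·(5/33) + 36·(3/33) + 36·(5/33) + 49·(3/33) + 49·(5/33) = 64/3.
E[X^2 | Z ∈ {6, 7}] = (64/3) / (25/33) = 704/25.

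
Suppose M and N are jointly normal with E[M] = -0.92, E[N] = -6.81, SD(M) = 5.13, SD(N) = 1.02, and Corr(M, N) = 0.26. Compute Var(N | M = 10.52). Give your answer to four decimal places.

0.9701

For a bivariate normal, Var(N | M=x) = σ_N²(1 − ρ²).
Var(N | M=10.52) = (1.02)²·(1 − (0.26)²) = 1.0404·0.9324 = 0.9701.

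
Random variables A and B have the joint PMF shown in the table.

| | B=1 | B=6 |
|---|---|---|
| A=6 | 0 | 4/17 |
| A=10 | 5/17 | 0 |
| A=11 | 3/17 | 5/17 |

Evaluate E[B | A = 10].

P(A = 10) = 5/17.
Σ B·P over the event = 1·(5/17) = 5/17.
E[B | A = 10] = (5/17) / (5/17) = 1.

1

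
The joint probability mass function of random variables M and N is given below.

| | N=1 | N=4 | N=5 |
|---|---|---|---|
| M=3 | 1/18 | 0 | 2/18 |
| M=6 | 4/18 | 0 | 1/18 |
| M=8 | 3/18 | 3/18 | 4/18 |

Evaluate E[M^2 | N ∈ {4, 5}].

251/5

P(N ∈ {4, 5}) = 5/9.
Summing M^2·P(M=x,N=y) over the conditioning event gives 251/9.
E[M^2 | N ∈ {4, 5}] = (251/9) / (5/9) = 251/5.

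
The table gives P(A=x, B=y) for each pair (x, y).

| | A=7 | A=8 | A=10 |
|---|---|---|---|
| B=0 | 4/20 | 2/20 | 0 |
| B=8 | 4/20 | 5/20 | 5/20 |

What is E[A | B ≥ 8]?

59/7

P(B ≥ 8) = 7/10.
Σ A·P over the event = 7·(4/20) + 8·(5/20) + 10·(5/20) = 59/10.
E[A | B ≥ 8] = (59/10) / (7/10) = 59/7.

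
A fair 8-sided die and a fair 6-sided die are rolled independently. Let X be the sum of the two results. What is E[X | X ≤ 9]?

P(X ≤ 9) = 11/16.
Σ over the event: 2·1/48 + 3·1/24 + 4·1/16 + 5·1/12 + 6·5/48 + 7·1/8 + 8·1/8 + 9·1/8 = 107/24.
E[X | X ≤ 9] = (107/24) / (11/16) = 214/33.

214/33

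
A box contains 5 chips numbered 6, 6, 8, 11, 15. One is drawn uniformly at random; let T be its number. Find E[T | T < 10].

20/3

P(T < 10) = 3/5.
Σ over the event: 6·2/5 + 8·1/5 = 4.
E[T | T < 10] = (4) / (3/5) = 20/3.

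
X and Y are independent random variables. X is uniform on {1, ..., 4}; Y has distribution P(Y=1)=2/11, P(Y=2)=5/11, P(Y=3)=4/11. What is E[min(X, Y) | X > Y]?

P(X > Y) = 5/11.
Summing min(X,Y)·P(x,y) over outcomes with X > Y gives 19/22.
E[min(X, Y) | X > Y] = (19/22) / (5/11) = 19/10.

19/10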